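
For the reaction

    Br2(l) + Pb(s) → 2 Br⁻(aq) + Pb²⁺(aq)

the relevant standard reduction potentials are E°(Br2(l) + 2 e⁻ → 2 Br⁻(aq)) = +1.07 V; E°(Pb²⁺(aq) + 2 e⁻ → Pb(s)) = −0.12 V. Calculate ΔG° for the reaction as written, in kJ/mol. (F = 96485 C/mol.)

−230 kJ/mol

In the reaction as written Br2(l) is reduced, so the Br₂/Br⁻ couple is the cathode and Pb²⁺/Pb is the anode.
E°cell = +1.07 − (−0.12) = +1.19 V; balancing electrons gives n = 2.
ΔG° = −nFE°cell = −(2)(96485)(+1.19) J/mol = −230 kJ/mol.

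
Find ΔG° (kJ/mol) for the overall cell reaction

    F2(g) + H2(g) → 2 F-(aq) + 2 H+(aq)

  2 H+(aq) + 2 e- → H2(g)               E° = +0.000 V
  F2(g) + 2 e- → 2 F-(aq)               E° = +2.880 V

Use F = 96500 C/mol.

In the reaction as written F2(g) is reduced, so the F₂/F⁻ couple is the cathode and 2H⁺/H₂ is the anode.
E°cell = +2.880 − (+0.000) = +2.880 V; balancing electrons gives n = 2.
ΔG° = −nFE°cell = −(2)(96500)(+2.880) J/mol = −556 kJ/mol.

−556 kJ/mol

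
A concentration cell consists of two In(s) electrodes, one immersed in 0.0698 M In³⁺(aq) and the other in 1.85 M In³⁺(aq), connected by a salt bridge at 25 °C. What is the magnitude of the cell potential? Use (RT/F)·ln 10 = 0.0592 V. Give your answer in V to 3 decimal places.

For a concentration cell E°cell = 0, since both electrodes use the same couple.
The compartment with the higher In³⁺(aq) concentration (1.85 M) acts as the cathode; ions are reduced there and produced at the dilute (0.0698 M) anode.
With n = 3, Ecell = −(0.0592/3)·log([dilute]/[conc]) = −(0.0592/3)·log(0.0698/1.85) = +0.028 V.

0.028 V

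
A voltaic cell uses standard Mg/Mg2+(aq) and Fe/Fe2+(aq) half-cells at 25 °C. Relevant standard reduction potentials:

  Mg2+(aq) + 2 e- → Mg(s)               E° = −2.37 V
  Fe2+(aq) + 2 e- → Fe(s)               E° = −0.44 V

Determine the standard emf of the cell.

Of the two couples in this cell, the one with the more positive reduction potential is reduced at the cathode: here that is Fe²⁺/Fe (−0.44 V); Mg²⁺/Mg (−2.37 V) is the anode.
E°cell = E°(cathode) − E°(anode) = −0.44 − (−2.37) = +1.93 V.

+1.93 V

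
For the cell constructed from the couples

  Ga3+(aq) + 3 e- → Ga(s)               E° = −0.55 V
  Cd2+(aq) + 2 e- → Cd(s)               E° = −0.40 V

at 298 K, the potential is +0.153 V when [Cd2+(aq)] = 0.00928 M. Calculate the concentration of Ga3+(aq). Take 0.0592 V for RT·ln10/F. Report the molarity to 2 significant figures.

Cd²⁺/Cd is the cathode (higher E°); E°cell = −0.40 − (−0.55) = +0.15 V with n = 6.
Since E = E° − (0.0592/n)·log Q, log Q = n(E° − E)/0.0592 = −0.304.
The balanced reaction is 3 Cd2+(aq) + 2 Ga(s) → 3 Cd(s) + 2 Ga3+(aq), so Q = [Ga3+(aq)]^2 / [Cd2+(aq)]^3.
Isolating [Ga3+(aq)] in Q = 10^{−0.304} yields log [Ga3+(aq)] = −3.201, i.e. 0.00063 M.

0.00063 M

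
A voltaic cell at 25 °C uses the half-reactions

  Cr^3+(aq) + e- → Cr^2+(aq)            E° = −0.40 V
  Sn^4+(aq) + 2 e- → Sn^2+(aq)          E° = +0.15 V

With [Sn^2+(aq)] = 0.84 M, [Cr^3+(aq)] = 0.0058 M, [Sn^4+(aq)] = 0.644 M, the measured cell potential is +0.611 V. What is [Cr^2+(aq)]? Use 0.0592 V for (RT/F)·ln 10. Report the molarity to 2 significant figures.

0.071 M

The Sn⁴⁺/Sn²⁺ couple has the larger reduction potential, so it is the cathode: E°cell = +0.15 − (−0.40) = +0.55 V and n = 2.
Rearranging E = E° − (0.0592/n)·log Q gives log Q = 2(+0.55 − (+0.611))/0.0592 = −2.061.
Balancing electrons gives Sn^4+(aq) + 2 Cr^2+(aq) → Sn^2+(aq) + 2 Cr^3+(aq); thus Q = ([Sn^2+(aq)]·[Cr^3+(aq)]^2) / ([Sn^4+(aq)]·[Cr^2+(aq)]^2).
Solving for the unknown gives log [Cr^2+(aq)] = −1.148, so [Cr^2+(aq)] ≈ 0.071 M.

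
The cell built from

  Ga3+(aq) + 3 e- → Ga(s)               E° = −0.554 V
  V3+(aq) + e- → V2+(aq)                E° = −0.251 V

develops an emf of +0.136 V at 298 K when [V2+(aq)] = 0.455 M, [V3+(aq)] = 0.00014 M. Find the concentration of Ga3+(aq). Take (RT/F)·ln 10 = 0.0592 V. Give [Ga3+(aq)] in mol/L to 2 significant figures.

With V³⁺/V²⁺ at the cathode and Ga³⁺/Ga at the anode, E°cell = −0.251 − (−0.554) = +0.303 V (n = 3).
Since E = E° − (0.0592/n)·log Q, log Q = n(E° − E)/0.0592 = 8.463.
For 3 V3+(aq) + Ga(s) → 3 V2+(aq) + Ga3+(aq), the reaction quotient is Q = ([V2+(aq)]^3·[Ga3+(aq)]) / [V3+(aq)]^3.
Solving for the unknown gives log [Ga3+(aq)] = −2.073, so [Ga3+(aq)] ≈ 0.0085 M.

0.0085 M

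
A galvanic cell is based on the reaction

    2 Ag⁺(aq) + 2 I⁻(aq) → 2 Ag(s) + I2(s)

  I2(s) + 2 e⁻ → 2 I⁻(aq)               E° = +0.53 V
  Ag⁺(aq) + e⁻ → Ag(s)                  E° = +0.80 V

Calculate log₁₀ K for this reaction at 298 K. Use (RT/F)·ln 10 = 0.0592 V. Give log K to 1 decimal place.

The Ag⁺/Ag couple is reduced (cathode); E°cell = +0.80 − (+0.53) = +0.27 V with n = 2.
At equilibrium E = 0, so log K = nE°cell / 0.0592 = (2)(+0.27) / 0.0592 = 9.1.

log K = 9.1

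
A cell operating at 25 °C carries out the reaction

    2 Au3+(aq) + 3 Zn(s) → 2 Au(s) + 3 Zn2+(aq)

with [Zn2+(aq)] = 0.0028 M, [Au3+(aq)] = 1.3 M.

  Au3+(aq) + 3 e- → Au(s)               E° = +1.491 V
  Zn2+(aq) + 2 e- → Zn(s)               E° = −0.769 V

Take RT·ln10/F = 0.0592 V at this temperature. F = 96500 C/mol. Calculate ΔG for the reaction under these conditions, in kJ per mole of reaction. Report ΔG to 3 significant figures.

With Au³⁺/Au reduced at the cathode, E°cell = +1.491 − (−0.769) = +2.260 V and n = 6.
Here Q = [Zn2+(aq)]^3 / [Au3+(aq)]^2 = 1.3×10^−8 (log Q = −7.886), giving E = +2.260 − (0.0592/6)·(−7.886) = +2.3378 V.
Then ΔG = −nFE = −6 × 96500 × +2.3378 J/mol = −1350 kJ/mol.

−1350 kJ/mol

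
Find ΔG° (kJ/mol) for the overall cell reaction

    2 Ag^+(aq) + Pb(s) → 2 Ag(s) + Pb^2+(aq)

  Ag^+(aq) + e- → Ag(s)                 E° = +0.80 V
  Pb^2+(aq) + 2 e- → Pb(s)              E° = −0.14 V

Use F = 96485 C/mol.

In the reaction as written Ag^+(aq) is reduced, so the Ag⁺/Ag couple is the cathode and Pb²⁺/Pb is the anode.
E°cell = +0.80 − (−0.14) = +0.94 V; balancing electrons gives n = 2.
ΔG° = −nFE°cell = −(2)(96485)(+0.94) J/mol = −181 kJ/mol.

−181 kJ/mol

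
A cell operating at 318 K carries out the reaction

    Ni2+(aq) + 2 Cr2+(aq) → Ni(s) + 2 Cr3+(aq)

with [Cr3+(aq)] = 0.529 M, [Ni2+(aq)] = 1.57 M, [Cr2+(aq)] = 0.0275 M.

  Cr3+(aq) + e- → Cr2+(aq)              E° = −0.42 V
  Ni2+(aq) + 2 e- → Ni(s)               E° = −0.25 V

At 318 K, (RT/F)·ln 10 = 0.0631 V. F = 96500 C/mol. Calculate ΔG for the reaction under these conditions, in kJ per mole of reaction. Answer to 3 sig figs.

−18.4 kJ/mol

The standard cell potential is −0.25 − (−0.42) = +0.17 V, with n = 2 electrons in the balanced equation.
Here Q = [Cr3+(aq)]^2 / ([Ni2+(aq)]·[Cr2+(aq)]^2) = 236 (log Q = 2.372), giving E = +0.17 − (0.0631/2)·(2.372) = +0.0952 V.
Then ΔG = −nFE = −2 × 96500 × +0.0952 J/mol = −18.4 kJ/mol.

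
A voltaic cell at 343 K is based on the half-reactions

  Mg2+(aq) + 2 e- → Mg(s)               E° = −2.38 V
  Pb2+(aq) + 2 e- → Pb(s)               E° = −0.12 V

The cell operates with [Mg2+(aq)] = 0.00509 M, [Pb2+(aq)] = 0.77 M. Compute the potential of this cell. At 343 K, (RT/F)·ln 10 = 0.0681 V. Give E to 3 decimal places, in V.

+2.334 V

The Pb²⁺/Pb couple has the more positive E°, so it is the cathode; Mg²⁺/Mg is the anode.
The standard potential is −0.12 − (−2.38) = +2.26 V and the balanced reaction transfers n = 2 electrons.
The balanced reaction is Pb2+(aq) + Mg(s) → Pb(s) + Mg2+(aq), so Q = [Mg2+(aq)] / [Pb2+(aq)] = 0.00661 and log Q = −2.180.
By the Nernst equation, E = +2.26 − (0.0681/2)·(−2.180) = +2.334 V.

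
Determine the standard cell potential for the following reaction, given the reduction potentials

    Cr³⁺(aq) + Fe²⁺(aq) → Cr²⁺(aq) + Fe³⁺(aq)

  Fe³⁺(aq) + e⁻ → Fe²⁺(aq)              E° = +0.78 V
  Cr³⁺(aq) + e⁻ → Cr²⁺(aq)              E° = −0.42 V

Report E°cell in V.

In the reaction as written, Cr³⁺(aq) is reduced (cathode) and Fe³⁺(aq) is produced by oxidation at the anode.
E°cell = E°(cathode) − E°(anode) = −0.42 − (+0.78) = −1.20 V.
The negative E°cell means the reaction is non-spontaneous in the direction written.

−1.20 V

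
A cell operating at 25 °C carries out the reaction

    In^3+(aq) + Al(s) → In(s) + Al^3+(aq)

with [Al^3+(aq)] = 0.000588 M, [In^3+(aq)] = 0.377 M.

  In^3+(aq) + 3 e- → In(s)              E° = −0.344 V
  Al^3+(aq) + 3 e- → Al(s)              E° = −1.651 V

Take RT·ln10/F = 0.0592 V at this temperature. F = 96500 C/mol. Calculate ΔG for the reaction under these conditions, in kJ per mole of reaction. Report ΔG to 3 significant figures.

With In³⁺/In reduced at the cathode, E°cell = −0.344 − (−1.651) = +1.307 V and n = 3.
The reaction quotient is [Al^3+(aq)] / [In^3+(aq)] = 0.00156; by Nernst, E = +1.307 − (0.0592/3)(−2.807) = +1.3624 V.
Then ΔG = −nFE = −3 × 96500 × +1.3624 J/mol = −394 kJ/mol.

−394 kJ/mol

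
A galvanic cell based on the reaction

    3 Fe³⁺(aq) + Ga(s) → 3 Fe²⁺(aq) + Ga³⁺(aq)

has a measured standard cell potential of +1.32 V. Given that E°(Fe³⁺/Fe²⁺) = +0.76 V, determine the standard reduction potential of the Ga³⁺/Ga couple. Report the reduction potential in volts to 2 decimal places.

In the reaction as written the Fe³⁺/Fe²⁺ couple is reduced (cathode) and Ga³⁺/Ga is oxidized (anode), so E°cell = E°(Fe³⁺/Fe²⁺) − E°(Ga³⁺/Ga).
E°(Ga³⁺/Ga) = E°(cathode) − E°cell = +0.76 − (+1.32) = −0.56 V.

−0.56 V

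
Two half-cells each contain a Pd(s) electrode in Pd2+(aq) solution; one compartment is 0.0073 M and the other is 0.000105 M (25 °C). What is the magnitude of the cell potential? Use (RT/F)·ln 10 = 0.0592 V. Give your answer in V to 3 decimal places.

For a concentration cell E°cell = 0, since both electrodes use the same couple.
The compartment with the higher Pd2+(aq) concentration (0.0073 M) acts as the cathode; ions are reduced there and produced at the dilute (0.000105 M) anode.
With n = 2, Ecell = −(0.0592/2)·log([dilute]/[conc]) = −(0.0592/2)·log(0.000105/0.0073) = +0.055 V.

0.055 V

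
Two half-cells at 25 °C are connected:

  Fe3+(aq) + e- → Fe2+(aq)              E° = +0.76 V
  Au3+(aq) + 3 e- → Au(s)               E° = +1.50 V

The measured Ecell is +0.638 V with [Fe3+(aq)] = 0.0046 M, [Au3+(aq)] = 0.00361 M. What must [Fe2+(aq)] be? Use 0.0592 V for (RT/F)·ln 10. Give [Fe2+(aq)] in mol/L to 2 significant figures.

0.00057 M

Au³⁺/Au is the cathode (higher E°); E°cell = +1.50 − (+0.76) = +0.74 V with n = 3.
Rearranging E = E° − (0.0592/n)·log Q gives log Q = 3(+0.74 − (+0.638))/0.0592 = 5.169.
Balancing electrons gives Au3+(aq) + 3 Fe2+(aq) → Au(s) + 3 Fe3+(aq); thus Q = [Fe3+(aq)]^3 / ([Au3+(aq)]·[Fe2+(aq)]^3).
Solving for the unknown gives log [Fe2+(aq)] = −3.246, so [Fe2+(aq)] ≈ 0.00057 M.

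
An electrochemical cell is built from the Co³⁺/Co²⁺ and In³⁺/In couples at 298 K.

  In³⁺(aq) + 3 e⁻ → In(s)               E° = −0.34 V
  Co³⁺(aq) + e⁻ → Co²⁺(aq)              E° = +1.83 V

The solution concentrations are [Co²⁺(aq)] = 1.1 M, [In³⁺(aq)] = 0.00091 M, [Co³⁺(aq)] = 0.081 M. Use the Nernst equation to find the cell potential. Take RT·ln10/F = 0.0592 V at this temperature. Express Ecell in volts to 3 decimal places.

The Co³⁺/Co²⁺ couple has the more positive E°, so it is the cathode; In³⁺/In is the anode.
E°cell = +1.83 − (−0.34) = +2.17 V, with n = 3 electrons transferred.
Balancing gives 3 Co³⁺(aq) + In(s) → 3 Co²⁺(aq) + In³⁺(aq); hence Q = ([Co²⁺(aq)]^3·[In³⁺(aq)]) / [Co³⁺(aq)]^3 = 2.28 (log Q = 0.358).
Applying E = E° − (RT ln10/nF)·log Q gives +2.17 − (0.0592/3)(0.358) = +2.163 V.

+2.163 V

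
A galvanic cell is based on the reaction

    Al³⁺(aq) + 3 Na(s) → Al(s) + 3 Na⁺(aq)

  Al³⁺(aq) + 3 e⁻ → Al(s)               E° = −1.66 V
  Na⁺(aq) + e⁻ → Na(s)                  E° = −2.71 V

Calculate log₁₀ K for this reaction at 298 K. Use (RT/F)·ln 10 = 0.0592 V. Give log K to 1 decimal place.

log K = 53.2

The Al³⁺/Al couple is reduced (cathode); E°cell = −1.66 − (−2.71) = +1.05 V with n = 3.
At equilibrium E = 0, so log K = nE°cell / 0.0592 = (3)(+1.05) / 0.0592 = 53.2.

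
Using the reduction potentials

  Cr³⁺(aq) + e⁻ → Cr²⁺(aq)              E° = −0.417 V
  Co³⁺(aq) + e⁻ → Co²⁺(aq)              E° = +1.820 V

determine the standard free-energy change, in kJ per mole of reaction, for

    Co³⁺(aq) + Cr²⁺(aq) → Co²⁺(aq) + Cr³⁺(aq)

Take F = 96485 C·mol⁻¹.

−216 kJ/mol

In the reaction as written Co³⁺(aq) is reduced, so the Co³⁺/Co²⁺ couple is the cathode and Cr³⁺/Cr²⁺ is the anode.
E°cell = +1.820 − (−0.417) = +2.237 V; balancing electrons gives n = 1.
ΔG° = −nFE°cell = −(1)(96485)(+2.237) J/mol = −216 kJ/mol.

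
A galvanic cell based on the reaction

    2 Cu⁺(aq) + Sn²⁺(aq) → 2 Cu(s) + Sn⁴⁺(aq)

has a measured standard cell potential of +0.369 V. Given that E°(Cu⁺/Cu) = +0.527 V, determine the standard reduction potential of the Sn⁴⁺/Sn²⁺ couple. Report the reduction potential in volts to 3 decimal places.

In the reaction as written the Cu⁺/Cu couple is reduced (cathode) and Sn⁴⁺/Sn²⁺ is oxidized (anode), so E°cell = E°(Cu⁺/Cu) − E°(Sn⁴⁺/Sn²⁺).
E°(Sn⁴⁺/Sn²⁺) = E°(cathode) − E°cell = +0.527 − (+0.369) = +0.158 V.

+0.158 V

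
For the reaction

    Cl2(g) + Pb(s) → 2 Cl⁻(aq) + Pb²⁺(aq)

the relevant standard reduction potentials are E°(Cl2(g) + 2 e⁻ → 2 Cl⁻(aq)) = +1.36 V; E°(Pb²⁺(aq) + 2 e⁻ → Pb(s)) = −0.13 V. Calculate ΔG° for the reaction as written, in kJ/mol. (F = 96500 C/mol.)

−288 kJ/mol

In the reaction as written Cl2(g) is reduced, so the Cl₂/Cl⁻ couple is the cathode and Pb²⁺/Pb is the anode.
E°cell = +1.36 − (−0.13) = +1.49 V; balancing electrons gives n = 2.
ΔG° = −nFE°cell = −(2)(96500)(+1.49) J/mol = −288 kJ/mol.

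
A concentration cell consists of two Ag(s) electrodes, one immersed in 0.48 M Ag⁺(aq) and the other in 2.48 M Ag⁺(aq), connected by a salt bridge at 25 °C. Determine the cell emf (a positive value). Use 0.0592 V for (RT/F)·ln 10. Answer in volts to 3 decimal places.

For a concentration cell E°cell = 0, since both electrodes use the same couple.
The compartment with the higher Ag⁺(aq) concentration (2.48 M) acts as the cathode; ions are reduced there and produced at the dilute (0.48 M) anode.
With n = 1, Ecell = −(0.0592/1)·log([dilute]/[conc]) = −(0.0592/1)·log(0.48/2.48) = +0.042 V.

0.042 V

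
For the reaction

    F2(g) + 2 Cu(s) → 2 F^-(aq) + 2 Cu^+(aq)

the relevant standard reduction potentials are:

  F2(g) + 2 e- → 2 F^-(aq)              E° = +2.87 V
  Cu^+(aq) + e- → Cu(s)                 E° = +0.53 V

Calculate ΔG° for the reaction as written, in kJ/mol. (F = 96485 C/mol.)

In the reaction as written F2(g) is reduced, so the F₂/F⁻ couple is the cathode and Cu⁺/Cu is the anode.
E°cell = +2.87 − (+0.53) = +2.34 V; balancing electrons gives n = 2.
ΔG° = −nFE°cell = −(2)(96485)(+2.34) J/mol = −452 kJ/mol.

−452 kJ/mol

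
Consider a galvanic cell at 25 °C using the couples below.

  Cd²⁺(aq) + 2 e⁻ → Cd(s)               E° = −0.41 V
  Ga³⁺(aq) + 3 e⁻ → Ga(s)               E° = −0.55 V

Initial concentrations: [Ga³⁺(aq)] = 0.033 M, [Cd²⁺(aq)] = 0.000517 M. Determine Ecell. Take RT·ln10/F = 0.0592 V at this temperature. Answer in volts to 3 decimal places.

The Cd²⁺/Cd couple has the more positive E°, so it is the cathode; Ga³⁺/Ga is the anode.
The standard potential is −0.41 − (−0.55) = +0.14 V and the balanced reaction transfers n = 6 electrons.
The balanced reaction is 3 Cd²⁺(aq) + 2 Ga(s) → 3 Cd(s) + 2 Ga³⁺(aq), so Q = [Ga³⁺(aq)]^2 / [Cd²⁺(aq)]^3 = 7.88×10^6 and log Q = 6.897.
Applying E = E° − (RT ln10/nF)·log Q gives +0.14 − (0.0592/6)(6.897) = +0.072 V.

+0.072 V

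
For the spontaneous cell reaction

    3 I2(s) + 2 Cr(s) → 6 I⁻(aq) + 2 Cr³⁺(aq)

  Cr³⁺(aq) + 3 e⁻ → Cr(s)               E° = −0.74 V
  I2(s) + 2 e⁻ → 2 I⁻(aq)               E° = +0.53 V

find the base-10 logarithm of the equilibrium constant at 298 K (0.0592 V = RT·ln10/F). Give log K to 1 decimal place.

The I₂/I⁻ couple is reduced (cathode); E°cell = +0.53 − (−0.74) = +1.27 V with n = 6.
At equilibrium E = 0, so log K = nE°cell / 0.0592 = (6)(+1.27) / 0.0592 = 128.7.

log K = 128.7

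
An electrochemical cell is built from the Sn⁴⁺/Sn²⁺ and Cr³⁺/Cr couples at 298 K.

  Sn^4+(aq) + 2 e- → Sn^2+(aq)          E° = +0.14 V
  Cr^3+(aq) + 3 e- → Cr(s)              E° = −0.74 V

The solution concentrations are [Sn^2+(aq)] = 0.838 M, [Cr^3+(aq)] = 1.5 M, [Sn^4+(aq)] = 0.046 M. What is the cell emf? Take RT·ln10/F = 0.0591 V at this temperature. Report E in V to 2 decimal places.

The Sn⁴⁺/Sn²⁺ couple has the more positive E°, so it is the cathode; Cr³⁺/Cr is the anode.
The standard potential is +0.14 − (−0.74) = +0.88 V and the balanced reaction transfers n = 6 electrons.
For the overall reaction 3 Sn^4+(aq) + 2 Cr(s) → 3 Sn^2+(aq) + 2 Cr^3+(aq), Q = ([Sn^2+(aq)]^3·[Cr^3+(aq)]^2) / [Sn^4+(aq)]^3 = 1.36×10^4, giving log Q = 4.134.
By the Nernst equation, E = +0.88 − (0.0591/6)·(4.134) = +0.84 V.

+0.84 V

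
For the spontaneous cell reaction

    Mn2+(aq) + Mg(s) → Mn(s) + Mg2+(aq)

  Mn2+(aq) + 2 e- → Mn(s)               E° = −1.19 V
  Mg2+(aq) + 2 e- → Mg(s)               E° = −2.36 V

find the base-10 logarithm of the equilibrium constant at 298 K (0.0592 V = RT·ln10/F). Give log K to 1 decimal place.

The Mn²⁺/Mn couple is reduced (cathode); E°cell = −1.19 − (−2.36) = +1.17 V with n = 2.
At equilibrium E = 0, so log K = nE°cell / 0.0592 = (2)(+1.17) / 0.0592 = 39.5.

log K = 39.5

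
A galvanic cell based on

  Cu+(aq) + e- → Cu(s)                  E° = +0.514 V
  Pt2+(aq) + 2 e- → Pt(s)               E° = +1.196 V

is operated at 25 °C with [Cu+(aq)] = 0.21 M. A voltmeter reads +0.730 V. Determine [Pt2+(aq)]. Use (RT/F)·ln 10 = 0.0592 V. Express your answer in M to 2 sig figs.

1.8 M

The Pt²⁺/Pt couple has the larger reduction potential, so it is the cathode: E°cell = +1.196 − (+0.514) = +0.682 V and n = 2.
Rearranging E = E° − (0.0592/n)·log Q gives log Q = 2(+0.682 − (+0.730))/0.0592 = −1.622.
The balanced reaction is Pt2+(aq) + 2 Cu(s) → Pt(s) + 2 Cu+(aq), so Q = [Cu+(aq)]^2 / [Pt2+(aq)].
Substituting the known concentrations and solving, log [Pt2+(aq)] = 0.266 and [Pt2+(aq)] = 1.8 M.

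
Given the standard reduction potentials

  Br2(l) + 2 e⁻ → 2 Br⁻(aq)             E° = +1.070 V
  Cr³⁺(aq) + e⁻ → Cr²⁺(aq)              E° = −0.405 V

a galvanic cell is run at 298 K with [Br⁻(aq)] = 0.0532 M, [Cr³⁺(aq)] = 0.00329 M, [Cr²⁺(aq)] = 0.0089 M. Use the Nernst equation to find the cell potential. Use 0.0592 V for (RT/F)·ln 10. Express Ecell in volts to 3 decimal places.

Since E°(Br₂/Br⁻) > E°(Cr³⁺/Cr²⁺), Br₂/Br⁻ serves as the cathode.
E°cell = E°cat − E°an = +1.070 − (−0.405) = +1.475 V; n = 2.
Balancing gives Br2(l) + 2 Cr²⁺(aq) → 2 Br⁻(aq) + 2 Cr³⁺(aq); hence Q = ([Br⁻(aq)]^2·[Cr³⁺(aq)]^2) / [Cr²⁺(aq)]^2 = 0.000387 (log Q = −3.413).
E = E° − (0.0592/n)·log Q = +1.475 − (0.0592/2)(−3.413) = +1.576 V.

+1.576 V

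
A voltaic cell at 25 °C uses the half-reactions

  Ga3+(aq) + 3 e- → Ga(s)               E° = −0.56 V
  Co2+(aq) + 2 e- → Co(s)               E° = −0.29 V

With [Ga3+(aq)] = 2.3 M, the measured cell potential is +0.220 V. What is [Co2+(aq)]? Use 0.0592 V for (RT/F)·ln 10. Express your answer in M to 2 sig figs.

The Co²⁺/Co couple has the larger reduction potential, so it is the cathode: E°cell = −0.29 − (−0.56) = +0.27 V and n = 6.
Rearranging E = E° − (0.0592/n)·log Q gives log Q = 6(+0.27 − (+0.220))/0.0592 = 5.068.
For 3 Co2+(aq) + 2 Ga(s) → 3 Co(s) + 2 Ga3+(aq), the reaction quotient is Q = [Ga3+(aq)]^2 / [Co2+(aq)]^3.
Isolating [Co2+(aq)] in Q = 10^{5.068} yields log [Co2+(aq)] = −1.448, i.e. 0.036 M.

0.036 M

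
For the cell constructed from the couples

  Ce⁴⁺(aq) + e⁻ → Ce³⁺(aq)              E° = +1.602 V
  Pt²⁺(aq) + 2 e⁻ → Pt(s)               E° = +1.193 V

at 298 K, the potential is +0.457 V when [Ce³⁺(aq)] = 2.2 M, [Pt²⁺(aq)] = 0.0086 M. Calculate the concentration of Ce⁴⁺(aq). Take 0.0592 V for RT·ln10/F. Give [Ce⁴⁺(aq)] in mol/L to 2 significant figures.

The Ce⁴⁺/Ce³⁺ couple has the larger reduction potential, so it is the cathode: E°cell = +1.602 − (+1.193) = +0.409 V and n = 2.
From the Nernst equation, log Q = n(E° − E)/0.0592 = 2·(+0.409 − (+0.457))/0.0592 = −1.622.
For 2 Ce⁴⁺(aq) + Pt(s) → 2 Ce³⁺(aq) + Pt²⁺(aq), the reaction quotient is Q = ([Ce³⁺(aq)]^2·[Pt²⁺(aq)]) / [Ce⁴⁺(aq)]^2.
Solving for the unknown gives log [Ce⁴⁺(aq)] = 0.121, so [Ce⁴⁺(aq)] ≈ 1.3 M.

1.3 M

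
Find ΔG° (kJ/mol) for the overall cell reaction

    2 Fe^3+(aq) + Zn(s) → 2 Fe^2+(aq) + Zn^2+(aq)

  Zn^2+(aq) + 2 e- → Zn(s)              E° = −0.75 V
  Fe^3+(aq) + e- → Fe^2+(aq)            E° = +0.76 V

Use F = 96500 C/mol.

−291 kJ/mol

In the reaction as written Fe^3+(aq) is reduced, so the Fe³⁺/Fe²⁺ couple is the cathode and Zn²⁺/Zn is the anode.
E°cell = +0.76 − (−0.75) = +1.51 V; balancing electrons gives n = 2.
ΔG° = −nFE°cell = −(2)(96500)(+1.51) J/mol = −291 kJ/mol.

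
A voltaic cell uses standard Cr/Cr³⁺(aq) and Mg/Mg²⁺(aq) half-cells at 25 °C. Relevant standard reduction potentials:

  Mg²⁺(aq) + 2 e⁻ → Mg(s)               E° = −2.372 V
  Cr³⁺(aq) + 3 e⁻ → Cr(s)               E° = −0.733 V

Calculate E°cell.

+1.639 V

Of the two couples in this cell, the one with the more positive reduction potential is reduced at the cathode: here that is Cr³⁺/Cr (−0.733 V); Mg²⁺/Mg (−2.372 V) is the anode.
E°cell = E°(cathode) − E°(anode) = −0.733 − (−2.372) = +1.639 V.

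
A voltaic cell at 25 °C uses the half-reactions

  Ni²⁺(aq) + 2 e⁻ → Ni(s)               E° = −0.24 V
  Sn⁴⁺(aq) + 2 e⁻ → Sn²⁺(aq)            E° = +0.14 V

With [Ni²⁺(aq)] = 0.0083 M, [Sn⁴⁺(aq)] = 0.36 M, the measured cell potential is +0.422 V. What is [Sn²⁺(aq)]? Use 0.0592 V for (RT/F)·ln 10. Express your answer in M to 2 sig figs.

The Sn⁴⁺/Sn²⁺ couple has the larger reduction potential, so it is the cathode: E°cell = +0.14 − (−0.24) = +0.38 V and n = 2.
From the Nernst equation, log Q = n(E° − E)/0.0592 = 2·(+0.38 − (+0.422))/0.0592 = −1.419.
For Sn⁴⁺(aq) + Ni(s) → Sn²⁺(aq) + Ni²⁺(aq), the reaction quotient is Q = ([Sn²⁺(aq)]·[Ni²⁺(aq)]) / [Sn⁴⁺(aq)].
Isolating [Sn²⁺(aq)] in Q = 10^{−1.419} yields log [Sn²⁺(aq)] = 0.218, i.e. 1.7 M.

1.7 M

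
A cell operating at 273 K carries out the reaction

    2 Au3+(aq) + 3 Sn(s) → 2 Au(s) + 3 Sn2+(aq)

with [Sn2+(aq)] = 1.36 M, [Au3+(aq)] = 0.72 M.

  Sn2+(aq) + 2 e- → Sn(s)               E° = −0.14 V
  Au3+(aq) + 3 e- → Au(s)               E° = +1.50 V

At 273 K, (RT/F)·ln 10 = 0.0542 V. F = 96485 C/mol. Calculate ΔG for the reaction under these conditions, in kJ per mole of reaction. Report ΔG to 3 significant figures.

−946 kJ/mol

E°cell = +1.50 − (−0.14) = +1.64 V; the balanced reaction transfers n = 6 electrons.
Q = [Sn2+(aq)]^3 / [Au3+(aq)]^2 = 4.85, so log Q = 0.686 and E = +1.64 − (0.0542/6)(0.686) = +1.6338 V.
Then ΔG = −nFE = −6 × 96485 × +1.6338 J/mol = −946 kJ/mol.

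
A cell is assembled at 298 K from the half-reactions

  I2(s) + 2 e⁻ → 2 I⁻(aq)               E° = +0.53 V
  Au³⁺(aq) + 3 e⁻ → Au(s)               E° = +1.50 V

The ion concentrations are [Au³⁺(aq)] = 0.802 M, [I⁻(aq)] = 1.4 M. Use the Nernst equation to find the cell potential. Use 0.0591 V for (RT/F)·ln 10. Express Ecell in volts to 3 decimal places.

Since E°(Au³⁺/Au) > E°(I₂/I⁻), Au³⁺/Au serves as the cathode.
E°cell = E°cat − E°an = +1.50 − (+0.53) = +0.97 V; n = 6.
For the overall reaction 2 Au³⁺(aq) + 6 I⁻(aq) → 2 Au(s) + 3 I2(s), Q = 1 / ([Au³⁺(aq)]^2·[I⁻(aq)]^6) = 0.206, giving log Q = −0.685.
By the Nernst equation, E = +0.97 − (0.0591/6)·(−0.685) = +0.977 V.

+0.977 V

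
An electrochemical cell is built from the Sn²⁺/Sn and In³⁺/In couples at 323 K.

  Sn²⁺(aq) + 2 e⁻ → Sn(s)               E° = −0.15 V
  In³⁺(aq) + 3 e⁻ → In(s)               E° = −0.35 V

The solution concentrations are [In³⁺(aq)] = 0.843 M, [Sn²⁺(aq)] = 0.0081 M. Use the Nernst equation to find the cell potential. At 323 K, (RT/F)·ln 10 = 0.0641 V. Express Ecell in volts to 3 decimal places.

Since E°(Sn²⁺/Sn) > E°(In³⁺/In), Sn²⁺/Sn serves as the cathode.
E°cell = −0.15 − (−0.35) = +0.20 V, with n = 6 electrons transferred.
For the overall reaction 3 Sn²⁺(aq) + 2 In(s) → 3 Sn(s) + 2 In³⁺(aq), Q = [In³⁺(aq)]^2 / [Sn²⁺(aq)]^3 = 1.34×10^6, giving log Q = 6.126.
E = E° − (0.0641/n)·log Q = +0.20 − (0.0641/6)(6.126) = +0.135 V.

+0.135 V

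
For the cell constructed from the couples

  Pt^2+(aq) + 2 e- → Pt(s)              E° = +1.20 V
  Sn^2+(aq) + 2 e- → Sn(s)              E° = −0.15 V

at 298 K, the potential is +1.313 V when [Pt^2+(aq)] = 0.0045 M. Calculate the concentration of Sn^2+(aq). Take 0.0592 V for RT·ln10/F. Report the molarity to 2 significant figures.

0.080 M

Pt²⁺/Pt is the cathode (higher E°); E°cell = +1.20 − (−0.15) = +1.35 V with n = 2.
Rearranging E = E° − (0.0592/n)·log Q gives log Q = 2(+1.35 − (+1.313))/0.0592 = 1.250.
For Pt^2+(aq) + Sn(s) → Pt(s) + Sn^2+(aq), the reaction quotient is Q = [Sn^2+(aq)] / [Pt^2+(aq)].
Isolating [Sn^2+(aq)] in Q = 10^{1.250} yields log [Sn^2+(aq)] = −1.097, i.e. 0.080 M.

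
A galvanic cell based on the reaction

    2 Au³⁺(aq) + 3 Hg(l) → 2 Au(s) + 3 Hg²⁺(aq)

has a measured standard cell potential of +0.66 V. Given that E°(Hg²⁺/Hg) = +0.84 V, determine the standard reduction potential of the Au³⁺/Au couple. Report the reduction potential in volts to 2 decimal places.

+1.50 V

In the reaction as written the Au³⁺/Au couple is reduced (cathode) and Hg²⁺/Hg is oxidized (anode), so E°cell = E°(Au³⁺/Au) − E°(Hg²⁺/Hg).
E°(Au³⁺/Au) = E°cell + E°(anode) = +0.66 + (+0.84) = +1.50 V.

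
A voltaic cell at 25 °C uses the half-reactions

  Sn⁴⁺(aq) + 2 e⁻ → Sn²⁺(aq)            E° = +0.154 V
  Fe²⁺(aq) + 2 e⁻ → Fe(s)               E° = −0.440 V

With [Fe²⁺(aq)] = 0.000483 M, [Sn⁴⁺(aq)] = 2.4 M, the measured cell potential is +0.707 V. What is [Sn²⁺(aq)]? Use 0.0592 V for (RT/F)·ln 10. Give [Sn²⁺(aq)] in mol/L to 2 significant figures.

0.76 M

With Sn⁴⁺/Sn²⁺ at the cathode and Fe²⁺/Fe at the anode, E°cell = +0.154 − (−0.440) = +0.594 V (n = 2).
From the Nernst equation, log Q = n(E° − E)/0.0592 = 2·(+0.594 − (+0.707))/0.0592 = −3.818.
For Sn⁴⁺(aq) + Fe(s) → Sn²⁺(aq) + Fe²⁺(aq), the reaction quotient is Q = ([Sn²⁺(aq)]·[Fe²⁺(aq)]) / [Sn⁴⁺(aq)].
Isolating [Sn²⁺(aq)] in Q = 10^{−3.818} yields log [Sn²⁺(aq)] = −0.122, i.e. 0.76 M.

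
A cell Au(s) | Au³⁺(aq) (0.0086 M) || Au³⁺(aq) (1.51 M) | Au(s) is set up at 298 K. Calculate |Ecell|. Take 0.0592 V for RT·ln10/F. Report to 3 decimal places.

0.044 V

For a concentration cell E°cell = 0, since both electrodes use the same couple.
The compartment with the higher Au³⁺(aq) concentration (1.51 M) acts as the cathode; ions are reduced there and produced at the dilute (0.0086 M) anode.
With n = 3, Ecell = −(0.0592/3)·log([dilute]/[conc]) = −(0.0592/3)·log(0.0086/1.51) = +0.044 V.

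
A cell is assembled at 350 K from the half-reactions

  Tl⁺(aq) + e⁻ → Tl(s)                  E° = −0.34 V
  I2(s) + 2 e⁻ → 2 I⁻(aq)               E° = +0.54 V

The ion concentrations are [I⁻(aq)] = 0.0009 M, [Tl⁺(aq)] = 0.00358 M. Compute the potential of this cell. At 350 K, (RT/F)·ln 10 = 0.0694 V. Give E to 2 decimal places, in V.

I₂/I⁻ is reduced (cathode, E° = +0.54 V) and Tl⁺/Tl is oxidized (anode).
The standard potential is +0.54 − (−0.34) = +0.88 V and the balanced reaction transfers n = 2 electrons.
The balanced reaction is I2(s) + 2 Tl(s) → 2 I⁻(aq) + 2 Tl⁺(aq), so Q = [I⁻(aq)]^2·[Tl⁺(aq)]^2 = 1.04×10^−11 and log Q = −10.984.
E = E° − (0.0694/n)·log Q = +0.88 − (0.0694/2)(−10.984) = +1.26 V.

+1.26 V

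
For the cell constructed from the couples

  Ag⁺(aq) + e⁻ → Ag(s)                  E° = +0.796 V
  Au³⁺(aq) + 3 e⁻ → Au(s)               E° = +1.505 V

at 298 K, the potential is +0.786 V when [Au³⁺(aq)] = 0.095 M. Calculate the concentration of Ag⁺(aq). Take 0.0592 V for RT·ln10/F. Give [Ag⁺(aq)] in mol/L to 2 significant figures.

0.023 M

The Au³⁺/Au couple has the larger reduction potential, so it is the cathode: E°cell = +1.505 − (+0.796) = +0.709 V and n = 3.
From the Nernst equation, log Q = n(E° − E)/0.0592 = 3·(+0.709 − (+0.786))/0.0592 = −3.902.
For Au³⁺(aq) + 3 Ag(s) → Au(s) + 3 Ag⁺(aq), the reaction quotient is Q = [Ag⁺(aq)]^3 / [Au³⁺(aq)].
Isolating [Ag⁺(aq)] in Q = 10^{−3.902} yields log [Ag⁺(aq)] = −1.641, i.e. 0.023 M.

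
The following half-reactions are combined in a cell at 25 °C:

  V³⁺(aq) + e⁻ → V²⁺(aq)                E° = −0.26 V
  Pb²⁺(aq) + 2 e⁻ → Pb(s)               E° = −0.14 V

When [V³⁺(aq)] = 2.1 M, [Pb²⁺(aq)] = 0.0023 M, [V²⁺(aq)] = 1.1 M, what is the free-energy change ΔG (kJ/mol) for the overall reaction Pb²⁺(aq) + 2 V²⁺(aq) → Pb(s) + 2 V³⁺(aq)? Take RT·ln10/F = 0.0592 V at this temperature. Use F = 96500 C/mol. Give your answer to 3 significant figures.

E°cell = −0.14 − (−0.26) = +0.12 V; the balanced reaction transfers n = 2 electrons.
Q = [V³⁺(aq)]^2 / ([Pb²⁺(aq)]·[V²⁺(aq)]^2) = 1.58×10^3, so log Q = 3.200 and E = +0.12 − (0.0592/2)(3.200) = +0.0253 V.
Finally ΔG = −nFE = −(2)(96500 C/mol)(+0.0253 V) = −4.88 kJ/mol.

−4.88 kJ/mol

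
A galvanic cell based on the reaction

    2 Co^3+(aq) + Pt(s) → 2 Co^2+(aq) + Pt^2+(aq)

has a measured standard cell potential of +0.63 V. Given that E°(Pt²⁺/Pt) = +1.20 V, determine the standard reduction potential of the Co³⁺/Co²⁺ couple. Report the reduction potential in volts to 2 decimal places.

In the reaction as written the Co³⁺/Co²⁺ couple is reduced (cathode) and Pt²⁺/Pt is oxidized (anode), so E°cell = E°(Co³⁺/Co²⁺) − E°(Pt²⁺/Pt).
E°(Co³⁺/Co²⁺) = E°cell + E°(anode) = +0.63 + (+1.20) = +1.83 V.

+1.83 V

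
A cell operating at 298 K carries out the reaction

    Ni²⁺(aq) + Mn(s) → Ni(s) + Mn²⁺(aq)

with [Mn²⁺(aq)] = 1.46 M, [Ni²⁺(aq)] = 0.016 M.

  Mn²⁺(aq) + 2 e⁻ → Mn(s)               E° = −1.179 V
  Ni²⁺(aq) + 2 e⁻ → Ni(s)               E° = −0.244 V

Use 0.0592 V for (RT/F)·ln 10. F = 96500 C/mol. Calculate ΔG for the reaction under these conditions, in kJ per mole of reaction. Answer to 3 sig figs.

With Ni²⁺/Ni reduced at the cathode, E°cell = −0.244 − (−1.179) = +0.935 V and n = 2.
The reaction quotient is [Mn²⁺(aq)] / [Ni²⁺(aq)] = 91.2; by Nernst, E = +0.935 − (0.0592/2)(1.960) = +0.8770 V.
Then ΔG = −nFE = −2 × 96500 × +0.8770 J/mol = −169 kJ/mol.

−169 kJ/mol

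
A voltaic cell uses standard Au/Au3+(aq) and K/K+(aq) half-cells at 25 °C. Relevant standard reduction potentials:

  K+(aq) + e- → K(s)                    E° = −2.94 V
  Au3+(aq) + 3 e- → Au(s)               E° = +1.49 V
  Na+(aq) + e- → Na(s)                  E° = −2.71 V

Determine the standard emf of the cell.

The Au³⁺/Au couple has the higher E°, so Au ion is reduced (cathode) and K is oxidized (anode).
E°cell = E°(cathode) − E°(anode) = +1.49 − (−2.94) = +4.43 V.

+4.43 V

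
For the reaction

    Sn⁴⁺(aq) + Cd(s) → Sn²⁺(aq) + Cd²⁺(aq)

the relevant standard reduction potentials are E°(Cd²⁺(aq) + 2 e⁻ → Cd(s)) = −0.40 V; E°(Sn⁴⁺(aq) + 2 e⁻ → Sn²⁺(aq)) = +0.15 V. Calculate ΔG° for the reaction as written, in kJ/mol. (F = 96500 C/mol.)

−106 kJ/mol

In the reaction as written Sn⁴⁺(aq) is reduced, so the Sn⁴⁺/Sn²⁺ couple is the cathode and Cd²⁺/Cd is the anode.
E°cell = +0.15 − (−0.40) = +0.55 V; balancing electrons gives n = 2.
ΔG° = −nFE°cell = −(2)(96500)(+0.55) J/mol = −106 kJ/mol.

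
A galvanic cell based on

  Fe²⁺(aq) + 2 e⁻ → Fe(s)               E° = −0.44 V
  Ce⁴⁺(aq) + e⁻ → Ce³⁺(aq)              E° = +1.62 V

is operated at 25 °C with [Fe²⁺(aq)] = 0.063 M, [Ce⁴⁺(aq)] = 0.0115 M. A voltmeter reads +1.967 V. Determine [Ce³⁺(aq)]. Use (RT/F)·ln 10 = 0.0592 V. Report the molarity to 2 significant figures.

With Ce⁴⁺/Ce³⁺ at the cathode and Fe²⁺/Fe at the anode, E°cell = +1.62 − (−0.44) = +2.06 V (n = 2).
From the Nernst equation, log Q = n(E° − E)/0.0592 = 2·(+2.06 − (+1.967))/0.0592 = 3.142.
The balanced reaction is 2 Ce⁴⁺(aq) + Fe(s) → 2 Ce³⁺(aq) + Fe²⁺(aq), so Q = ([Ce³⁺(aq)]^2·[Fe²⁺(aq)]) / [Ce⁴⁺(aq)]^2.
Isolating [Ce³⁺(aq)] in Q = 10^{3.142} yields log [Ce³⁺(aq)] = 0.232, i.e. 1.7 M.

1.7 M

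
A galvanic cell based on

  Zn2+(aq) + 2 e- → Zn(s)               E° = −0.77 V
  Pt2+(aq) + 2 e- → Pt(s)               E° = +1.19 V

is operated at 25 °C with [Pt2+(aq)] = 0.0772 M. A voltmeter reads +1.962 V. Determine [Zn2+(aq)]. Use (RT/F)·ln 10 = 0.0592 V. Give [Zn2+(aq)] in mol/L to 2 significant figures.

0.066 M

Pt²⁺/Pt is the cathode (higher E°); E°cell = +1.19 − (−0.77) = +1.96 V with n = 2.
From the Nernst equation, log Q = n(E° − E)/0.0592 = 2·(+1.96 − (+1.962))/0.0592 = −0.068.
Balancing electrons gives Pt2+(aq) + Zn(s) → Pt(s) + Zn2+(aq); thus Q = [Zn2+(aq)] / [Pt2+(aq)].
Solving for the unknown gives log [Zn2+(aq)] = −1.180, so [Zn2+(aq)] ≈ 0.066 M.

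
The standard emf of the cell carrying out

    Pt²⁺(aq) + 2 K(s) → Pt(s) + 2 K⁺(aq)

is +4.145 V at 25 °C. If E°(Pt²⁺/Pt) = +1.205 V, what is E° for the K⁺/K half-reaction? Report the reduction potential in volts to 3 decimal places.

−2.940 V

In the reaction as written the Pt²⁺/Pt couple is reduced (cathode) and K⁺/K is oxidized (anode), so E°cell = E°(Pt²⁺/Pt) − E°(K⁺/K).
E°(K⁺/K) = E°(cathode) − E°cell = +1.205 − (+4.145) = −2.940 V.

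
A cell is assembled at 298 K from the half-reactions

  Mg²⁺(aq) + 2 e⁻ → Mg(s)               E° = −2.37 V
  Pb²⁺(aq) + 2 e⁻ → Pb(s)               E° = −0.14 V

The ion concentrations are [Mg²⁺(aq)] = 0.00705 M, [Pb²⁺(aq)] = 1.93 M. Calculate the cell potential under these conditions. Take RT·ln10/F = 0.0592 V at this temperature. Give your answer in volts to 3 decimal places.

+2.302 V

Pb²⁺/Pb is reduced (cathode, E° = −0.14 V) and Mg²⁺/Mg is oxidized (anode).
E°cell = −0.14 − (−2.37) = +2.23 V, with n = 2 electrons transferred.
The balanced reaction is Pb²⁺(aq) + Mg(s) → Pb(s) + Mg²⁺(aq), so Q = [Mg²⁺(aq)] / [Pb²⁺(aq)] = 0.00365 and log Q = −2.437.
E = E° − (0.0592/n)·log Q = +2.23 − (0.0592/2)(−2.437) = +2.302 V.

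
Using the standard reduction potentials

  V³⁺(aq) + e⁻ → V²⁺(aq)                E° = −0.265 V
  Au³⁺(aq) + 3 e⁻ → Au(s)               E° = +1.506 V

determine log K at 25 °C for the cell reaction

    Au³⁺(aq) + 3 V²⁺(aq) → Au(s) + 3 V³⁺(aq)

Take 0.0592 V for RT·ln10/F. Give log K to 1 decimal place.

The Au³⁺/Au couple is reduced (cathode); E°cell = +1.506 − (−0.265) = +1.771 V with n = 3.
At equilibrium E = 0, so log K = nE°cell / 0.0592 = (3)(+1.771) / 0.0592 = 89.7.

log K = 89.7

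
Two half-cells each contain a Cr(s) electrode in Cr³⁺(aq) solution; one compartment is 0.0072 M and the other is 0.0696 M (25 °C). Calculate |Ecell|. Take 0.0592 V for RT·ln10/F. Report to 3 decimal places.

0.019 V

For a concentration cell E°cell = 0, since both electrodes use the same couple.
The compartment with the higher Cr³⁺(aq) concentration (0.0696 M) acts as the cathode; ions are reduced there and produced at the dilute (0.0072 M) anode.
With n = 3, Ecell = −(0.0592/3)·log([dilute]/[conc]) = −(0.0592/3)·log(0.0072/0.0696) = +0.019 V.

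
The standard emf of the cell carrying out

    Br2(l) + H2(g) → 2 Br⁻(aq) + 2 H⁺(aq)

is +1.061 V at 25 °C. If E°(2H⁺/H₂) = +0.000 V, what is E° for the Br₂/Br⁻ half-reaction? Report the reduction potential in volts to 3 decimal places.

In the reaction as written the Br₂/Br⁻ couple is reduced (cathode) and 2H⁺/H₂ is oxidized (anode), so E°cell = E°(Br₂/Br⁻) − E°(2H⁺/H₂).
E°(Br₂/Br⁻) = E°cell + E°(anode) = +1.061 + (+0.000) = +1.061 V.

+1.061 V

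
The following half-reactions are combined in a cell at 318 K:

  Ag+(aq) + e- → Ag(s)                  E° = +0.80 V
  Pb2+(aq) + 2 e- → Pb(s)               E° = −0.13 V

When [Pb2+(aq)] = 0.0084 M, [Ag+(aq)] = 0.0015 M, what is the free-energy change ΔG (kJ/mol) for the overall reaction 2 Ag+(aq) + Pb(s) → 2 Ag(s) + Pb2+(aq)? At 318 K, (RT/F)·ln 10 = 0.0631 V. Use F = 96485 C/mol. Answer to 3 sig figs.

The standard cell potential is +0.80 − (−0.13) = +0.93 V, with n = 2 electrons in the balanced equation.
Q = [Pb2+(aq)] / [Ag+(aq)]^2 = 3.73×10^3, so log Q = 3.572 and E = +0.93 − (0.0631/2)(3.572) = +0.8173 V.
Finally ΔG = −nFE = −(2)(96485 C/mol)(+0.8173 V) = −158 kJ/mol.

−158 kJ/mol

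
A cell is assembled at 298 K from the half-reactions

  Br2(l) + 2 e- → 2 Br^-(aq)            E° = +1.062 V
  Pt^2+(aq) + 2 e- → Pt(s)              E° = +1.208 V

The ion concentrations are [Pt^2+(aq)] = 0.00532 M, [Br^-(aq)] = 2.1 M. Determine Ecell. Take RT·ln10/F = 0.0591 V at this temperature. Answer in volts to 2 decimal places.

+0.10 V

Pt²⁺/Pt is reduced (cathode, E° = +1.208 V) and Br₂/Br⁻ is oxidized (anode).
E°cell = E°cat − E°an = +1.208 − (+1.062) = +0.146 V; n = 2.
For the overall reaction Pt^2+(aq) + 2 Br^-(aq) → Pt(s) + Br2(l), Q = 1 / ([Pt^2+(aq)]·[Br^-(aq)]^2) = 42.6, giving log Q = 1.630.
By the Nernst equation, E = +0.146 − (0.0591/2)·(1.630) = +0.10 V.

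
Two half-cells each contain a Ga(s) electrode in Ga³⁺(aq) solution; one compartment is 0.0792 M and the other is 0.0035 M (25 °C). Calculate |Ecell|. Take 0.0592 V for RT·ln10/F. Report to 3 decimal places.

0.027 V

For a concentration cell E°cell = 0, since both electrodes use the same couple.
The compartment with the higher Ga³⁺(aq) concentration (0.0792 M) acts as the cathode; ions are reduced there and produced at the dilute (0.0035 M) anode.
With n = 3, Ecell = −(0.0592/3)·log([dilute]/[conc]) = −(0.0592/3)·log(0.0035/0.0792) = +0.027 V.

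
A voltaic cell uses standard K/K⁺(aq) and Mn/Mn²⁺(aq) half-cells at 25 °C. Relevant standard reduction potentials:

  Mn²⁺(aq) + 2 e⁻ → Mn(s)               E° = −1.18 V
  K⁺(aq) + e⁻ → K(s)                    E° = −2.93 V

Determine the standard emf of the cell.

Of the two couples in this cell, the one with the more positive reduction potential is reduced at the cathode: here that is Mn²⁺/Mn (−1.18 V); K⁺/K (−2.93 V) is the anode.
E°cell = E°(cathode) − E°(anode) = −1.18 − (−2.93) = +1.75 V.

+1.75 V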